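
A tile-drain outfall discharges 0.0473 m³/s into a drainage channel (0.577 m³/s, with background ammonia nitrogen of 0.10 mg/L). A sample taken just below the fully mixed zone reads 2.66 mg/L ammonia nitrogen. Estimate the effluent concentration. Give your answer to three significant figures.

33.9 mg/L

Mass balance: 0.5770·0.1000 + 0.04730·Cₑ = 0.6243·2.660
→ Cₑ = (0.6243·2.660 − 0.5770·0.1000) / 0.04730 = 33.89 mg/L.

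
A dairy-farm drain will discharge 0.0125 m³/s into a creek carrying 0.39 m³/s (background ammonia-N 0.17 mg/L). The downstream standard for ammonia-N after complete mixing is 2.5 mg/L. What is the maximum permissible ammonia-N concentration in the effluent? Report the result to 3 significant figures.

At the limit, (Qr·Cr + Qe·Cₑ)/(Qr + Qe) = 2.5:
Cₑ = (0.4025·2.5 − 0.3900·0.1700) / 0.01250 = 75.20 mg/L.

75.2 mg/L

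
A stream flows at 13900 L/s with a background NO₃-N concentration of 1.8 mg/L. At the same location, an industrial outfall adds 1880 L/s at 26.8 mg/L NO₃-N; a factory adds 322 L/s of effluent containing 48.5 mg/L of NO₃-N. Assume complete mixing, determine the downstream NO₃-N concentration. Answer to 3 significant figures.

Mixed concentration C = ΣQC/ΣQ = (13900·1.800 + 1880·26.80 + 322.0·48.50) / 16100 = 91020/16100 = 5.653 mg/L.

5.65 mg/L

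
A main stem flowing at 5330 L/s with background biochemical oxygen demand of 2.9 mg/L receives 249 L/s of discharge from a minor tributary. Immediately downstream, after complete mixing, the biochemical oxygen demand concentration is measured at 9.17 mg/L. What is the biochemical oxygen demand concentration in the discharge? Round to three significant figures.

Mass balance: 5330·2.900 + 249.0·Cₑ = 5579·9.170
→ Cₑ = (5579·9.170 − 5330·2.900) / 249.0 = 143.4 mg/L.

143 mg/L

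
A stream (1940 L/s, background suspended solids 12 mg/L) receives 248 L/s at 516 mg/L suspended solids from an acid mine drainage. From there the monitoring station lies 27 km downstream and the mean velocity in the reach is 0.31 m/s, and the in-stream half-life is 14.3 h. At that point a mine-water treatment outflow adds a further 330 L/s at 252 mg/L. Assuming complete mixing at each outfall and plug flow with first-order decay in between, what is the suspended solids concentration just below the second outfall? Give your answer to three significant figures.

Mixed concentration C = ΣQC/ΣQ = (1940·12.00 + 248.0·516.0) / 2188 = 151200/2188 = 69.13 mg/L; combined flow 2188 L/s.
Travel time t = 27·1000 / 0.31 = 87100 s = 24.19 h.
Half-life 14.3 h → k = ln 2 / 14.3 = 0.04847 h⁻¹ = 1.163 d⁻¹.
After decay, C = 69.13 × e^(−kt) = 69.13 × 0.3095 = 21.40 mg/L.
At the second outfall, C = (2188·21.40 + 330.0·252.0) / (2188 + 330.0) = 51.62 mg/L.

51.6 mg/L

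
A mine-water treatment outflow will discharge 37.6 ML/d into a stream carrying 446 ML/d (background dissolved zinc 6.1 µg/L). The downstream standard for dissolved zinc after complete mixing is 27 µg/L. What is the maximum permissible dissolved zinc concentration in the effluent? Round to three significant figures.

275 µg/L

At the limit, (Qr·Cr + Qe·Cₑ)/(Qr + Qe) = 27:
Cₑ = (483.6·27 − 446.0·6.100) / 37.60 = 274.9 µg/L.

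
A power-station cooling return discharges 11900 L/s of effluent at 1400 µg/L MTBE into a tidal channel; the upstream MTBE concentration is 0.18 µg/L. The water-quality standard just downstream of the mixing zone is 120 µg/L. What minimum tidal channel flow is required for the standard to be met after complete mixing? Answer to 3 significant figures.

Set C_mix = 120: (Q·0.1800 + 11900·1400) / (Q + 11900) = 120
→ Q = 11900·(1400 − 120)/(120 − 0.1800) = 127100 L/s.

127000 L/s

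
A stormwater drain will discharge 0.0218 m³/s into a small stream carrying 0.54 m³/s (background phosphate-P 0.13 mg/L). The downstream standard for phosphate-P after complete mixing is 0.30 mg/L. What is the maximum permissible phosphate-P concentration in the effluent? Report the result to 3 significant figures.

At the limit, (Qr·Cr + Qe·Cₑ)/(Qr + Qe) = 0.30:
Cₑ = (0.5618·0.30 − 0.5400·0.1300) / 0.02180 = 4.511 mg/L.

4.51 mg/L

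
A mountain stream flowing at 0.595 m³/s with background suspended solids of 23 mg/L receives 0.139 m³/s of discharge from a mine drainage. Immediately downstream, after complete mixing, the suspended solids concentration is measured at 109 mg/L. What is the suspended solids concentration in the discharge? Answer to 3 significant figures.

477 mg/L

Mass balance: 0.5950·23.00 + 0.1390·Cₑ = 0.7340·109.0
→ Cₑ = (0.7340·109.0 − 0.5950·23.00) / 0.1390 = 477.1 mg/L.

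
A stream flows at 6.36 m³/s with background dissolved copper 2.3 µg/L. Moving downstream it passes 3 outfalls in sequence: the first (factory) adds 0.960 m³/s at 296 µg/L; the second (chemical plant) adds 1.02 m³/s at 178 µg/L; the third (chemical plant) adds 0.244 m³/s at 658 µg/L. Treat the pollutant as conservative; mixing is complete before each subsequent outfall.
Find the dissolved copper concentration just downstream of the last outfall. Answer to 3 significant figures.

Below outfall 1: Q → 7.320 m³/s, C = (6.360·2.300 + 0.9600·296.0)/7.320 = 40.82 µg/L.
Below outfall 2: Q → 8.340 m³/s, C = (7.320·40.82 + 1.020·178.0)/8.340 = 57.60 µg/L.
Below outfall 3: Q → 8.584 m³/s, C = (8.340·57.60 + 0.2440·658.0)/8.584 = 74.66 µg/L.

74.7 µg/L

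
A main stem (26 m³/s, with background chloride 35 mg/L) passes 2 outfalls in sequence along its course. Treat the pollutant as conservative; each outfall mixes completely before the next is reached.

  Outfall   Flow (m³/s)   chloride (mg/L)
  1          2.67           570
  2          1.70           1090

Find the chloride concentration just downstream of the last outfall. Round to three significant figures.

Outfall 1: combined Q = 28.67 m³/s; C = (26.00·35.00 + 2.670·570.0)/28.67 = 84.82 mg/L.
Outfall 2: combined Q = 30.37 m³/s; C = (28.67·84.82 + 1.700·1090)/30.37 = 141.1 mg/L.

141 mg/L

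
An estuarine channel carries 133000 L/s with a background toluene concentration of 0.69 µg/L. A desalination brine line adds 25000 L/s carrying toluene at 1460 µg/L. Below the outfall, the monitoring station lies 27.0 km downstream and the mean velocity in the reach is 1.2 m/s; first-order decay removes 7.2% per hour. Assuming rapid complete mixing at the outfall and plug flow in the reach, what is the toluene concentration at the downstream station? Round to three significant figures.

Flow-weighted average: C = (133000·0.6900 + 25000·1460) / 158000 = 36590000/158000 = 231.6 µg/L.
Travel time t = 27.0·1000 / 1.2 = 22500 s = 6.250 h.
7.2%/h lost → k = −ln(1 − 0.072) = 0.07472 h⁻¹.
After decay, C = 231.6 × e^(−kt) = 231.6 × 0.6269 = 145.2 µg/L.

145 µg/L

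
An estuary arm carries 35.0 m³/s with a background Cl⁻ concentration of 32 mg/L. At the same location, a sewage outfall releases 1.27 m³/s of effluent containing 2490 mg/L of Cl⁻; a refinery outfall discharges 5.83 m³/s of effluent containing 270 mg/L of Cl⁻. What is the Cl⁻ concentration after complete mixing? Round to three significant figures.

139 mg/L

Conservation of mass: C = (35.00·32.00 + 1.270·2490 + 5.830·270.0) / 42.10 = 5856/42.10 = 139.1 mg/L.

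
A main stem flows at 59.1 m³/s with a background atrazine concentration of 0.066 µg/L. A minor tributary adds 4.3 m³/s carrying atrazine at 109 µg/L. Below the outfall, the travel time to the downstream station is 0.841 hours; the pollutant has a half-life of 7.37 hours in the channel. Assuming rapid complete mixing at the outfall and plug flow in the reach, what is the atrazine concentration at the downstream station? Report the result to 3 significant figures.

Mixed concentration C = ΣQC/ΣQ = (59.10·0.06600 + 4.300·109.0) / 63.40 = 472.6/63.40 = 7.454 µg/L.
Half-life 7.37 h → k = ln 2 / 7.37 = 0.09405 h⁻¹ = 2.257 d⁻¹.
First-order decay: C = 7.454·exp(−k·t) = 7.454·0.9240 = 6.887 µg/L.

6.89 µg/L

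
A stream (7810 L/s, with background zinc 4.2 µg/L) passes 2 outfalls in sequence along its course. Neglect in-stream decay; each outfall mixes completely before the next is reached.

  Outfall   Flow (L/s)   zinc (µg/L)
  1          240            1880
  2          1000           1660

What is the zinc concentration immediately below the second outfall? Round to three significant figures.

237 µg/L

Outfall 1: combined Q = 8050 L/s; C = (7810·4.200 + 240.0·1880)/8050 = 60.12 µg/L.
Outfall 2: combined Q = 9050 L/s; C = (8050·60.12 + 1000·1660)/9050 = 236.9 µg/L.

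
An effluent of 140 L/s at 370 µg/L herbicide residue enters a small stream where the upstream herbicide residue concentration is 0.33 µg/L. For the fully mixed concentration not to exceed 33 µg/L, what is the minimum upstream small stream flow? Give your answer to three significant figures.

Set C_mix = 33: (Q·0.3300 + 140.0·370.0) / (Q + 140.0) = 33
→ Q = 140.0·(370.0 − 33)/(33 − 0.3300) = 1444 L/s.

1440 L/s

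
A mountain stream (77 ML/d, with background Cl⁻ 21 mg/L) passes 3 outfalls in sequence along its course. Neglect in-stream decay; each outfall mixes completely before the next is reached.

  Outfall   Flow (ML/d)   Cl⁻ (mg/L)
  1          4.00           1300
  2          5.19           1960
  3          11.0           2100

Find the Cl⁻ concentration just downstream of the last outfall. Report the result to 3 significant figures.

412 mg/L

Below outfall 1: Q → 81.00 ML/d, C = (77.00·21.00 + 4.000·1300)/81.00 = 84.16 mg/L.
Below outfall 2: Q → 86.19 ML/d, C = (81.00·84.16 + 5.190·1960)/86.19 = 197.1 mg/L.
Below outfall 3: Q → 97.19 ML/d, C = (86.19·197.1 + 11.00·2100)/97.19 = 412.5 mg/L.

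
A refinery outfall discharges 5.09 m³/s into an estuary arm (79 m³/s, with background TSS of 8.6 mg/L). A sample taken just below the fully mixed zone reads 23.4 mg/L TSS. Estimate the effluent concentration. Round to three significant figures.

Mass balance: 79.00·8.600 + 5.090·Cₑ = 84.09·23.40
→ Cₑ = (84.09·23.40 − 79.00·8.600) / 5.090 = 253.1 mg/L.

253 mg/L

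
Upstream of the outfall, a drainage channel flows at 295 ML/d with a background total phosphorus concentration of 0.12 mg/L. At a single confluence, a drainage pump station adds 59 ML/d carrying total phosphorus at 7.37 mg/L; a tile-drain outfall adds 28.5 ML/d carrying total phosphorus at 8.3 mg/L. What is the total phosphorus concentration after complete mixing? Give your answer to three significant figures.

Mass balance: C = (295.0·0.1200 + 59.00·7.370 + 28.50·8.300) / 382.5 = 706.8/382.5 = 1.848 mg/L.

1.85 mg/L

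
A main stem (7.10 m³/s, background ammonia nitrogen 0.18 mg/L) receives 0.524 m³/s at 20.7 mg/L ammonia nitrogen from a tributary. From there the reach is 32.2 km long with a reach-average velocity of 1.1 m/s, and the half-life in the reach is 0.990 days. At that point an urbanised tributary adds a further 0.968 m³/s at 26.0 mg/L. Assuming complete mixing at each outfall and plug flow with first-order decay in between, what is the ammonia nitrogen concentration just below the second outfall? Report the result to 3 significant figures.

After mixing, C = (7.100·0.1800 + 0.5240·20.70) / 7.624 = 12.12/7.624 = 1.590 mg/L; combined flow 7.624 m³/s.
Travel time t = 32.2·1000 / 1.1 = 29270 s = 8.131 h.
Half-life 0.990 d → k = ln 2 / 0.990 = 0.7001 d⁻¹.
After decay, C = 1.590 × e^(−kt) = 1.590 × 0.7888 = 1.255 mg/L.
Second outfall: C = (7.624·1.255 + 0.9680·26.00)/8.592 = 4.042 mg/L.

4.04 mg/L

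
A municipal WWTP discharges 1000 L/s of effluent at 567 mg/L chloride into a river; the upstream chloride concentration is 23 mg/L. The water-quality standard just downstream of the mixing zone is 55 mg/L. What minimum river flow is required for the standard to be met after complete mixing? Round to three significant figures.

16000 L/s

Set C_mix = 55: (Q·23.00 + 1000·567.0) / (Q + 1000) = 55
→ Q = 1000·(567.0 − 55)/(55 − 23.00) = 16000 L/s.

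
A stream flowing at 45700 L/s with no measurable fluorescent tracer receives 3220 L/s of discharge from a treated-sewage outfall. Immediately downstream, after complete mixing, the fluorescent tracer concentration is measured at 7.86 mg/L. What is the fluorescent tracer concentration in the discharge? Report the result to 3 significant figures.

119 mg/L

Mass balance: 45700·0 + 3220·Cₑ = 48920·7.860
→ Cₑ = (48920·7.860 − 45700·0) / 3220 = 119.4 mg/L.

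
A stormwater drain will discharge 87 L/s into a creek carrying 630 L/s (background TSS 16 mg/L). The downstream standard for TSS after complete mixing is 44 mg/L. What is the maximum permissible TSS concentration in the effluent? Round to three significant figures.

247 mg/L

At the limit, (Qr·Cr + Qe·Cₑ)/(Qr + Qe) = 44:
Cₑ = (717.0·44 − 630.0·16.00) / 87.00 = 246.8 mg/L.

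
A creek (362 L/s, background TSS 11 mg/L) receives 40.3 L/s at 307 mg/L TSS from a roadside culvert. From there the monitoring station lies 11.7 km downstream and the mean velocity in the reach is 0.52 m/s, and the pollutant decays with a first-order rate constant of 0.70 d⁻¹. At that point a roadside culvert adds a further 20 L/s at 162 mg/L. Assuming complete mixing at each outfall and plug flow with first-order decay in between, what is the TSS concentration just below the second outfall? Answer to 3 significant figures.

Conservation of mass: C = (362.0·11.00 + 40.30·307.0) / 402.3 = 16350/402.3 = 40.65 mg/L; combined flow 402.3 L/s.
Travel time t = 11.7·1000 / 0.52 = 22500 s = 6.250 h.
After decay, C = 40.65 × e^(−kt) = 40.65 × 0.8334 = 33.88 mg/L.
At the second outfall, C = (402.3·33.88 + 20.00·162.0) / (402.3 + 20.00) = 39.95 mg/L.

39.9 mg/L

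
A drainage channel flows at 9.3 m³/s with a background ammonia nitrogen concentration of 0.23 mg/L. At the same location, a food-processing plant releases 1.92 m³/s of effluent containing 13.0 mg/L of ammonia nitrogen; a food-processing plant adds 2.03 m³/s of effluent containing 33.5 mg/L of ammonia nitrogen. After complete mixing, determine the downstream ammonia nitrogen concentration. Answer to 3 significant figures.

Mass balance: C = (9.300·0.2300 + 1.920·13.00 + 2.030·33.50) / 13.25 = 95.10/13.25 = 7.178 mg/L.

7.18 mg/L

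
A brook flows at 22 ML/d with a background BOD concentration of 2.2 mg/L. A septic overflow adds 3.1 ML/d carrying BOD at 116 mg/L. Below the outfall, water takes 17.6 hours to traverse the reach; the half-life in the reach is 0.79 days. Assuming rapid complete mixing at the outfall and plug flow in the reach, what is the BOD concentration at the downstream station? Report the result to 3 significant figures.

8.54 mg/L

Mixed concentration C = ΣQC/ΣQ = (22.00·2.200 + 3.100·116.0) / 25.10 = 408.0/25.10 = 16.25 mg/L.
Half-life 0.79 d → k = ln 2 / 0.79 = 0.8774 d⁻¹.
Applying C = C₀e^(−kt): 16.25 × 0.5255 = 8.542 mg/L.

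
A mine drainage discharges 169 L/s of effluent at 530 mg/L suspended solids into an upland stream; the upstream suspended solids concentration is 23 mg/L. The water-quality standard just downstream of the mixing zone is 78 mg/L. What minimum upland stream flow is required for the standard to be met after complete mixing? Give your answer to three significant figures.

Set C_mix = 78: (Q·23.00 + 169.0·530.0) / (Q + 169.0) = 78
→ Q = 169.0·(530.0 − 78)/(78 − 23.00) = 1389 L/s.

1390 L/s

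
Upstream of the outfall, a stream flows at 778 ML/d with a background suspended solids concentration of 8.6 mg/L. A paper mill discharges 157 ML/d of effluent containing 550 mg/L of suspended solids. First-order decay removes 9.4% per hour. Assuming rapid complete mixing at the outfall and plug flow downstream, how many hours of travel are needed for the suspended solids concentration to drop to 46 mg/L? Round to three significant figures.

Flow-weighted average: C = (778.0·8.600 + 157.0·550.0) / 935.0 = 93040/935.0 = 99.51 mg/L.
9.4%/h lost → k = −ln(1 − 0.094) = 0.09872 h⁻¹.
99.51·exp(−k·t) = 46 → t = ln(99.51/46)/k = 28140 s = 7.816 h.

7.82 h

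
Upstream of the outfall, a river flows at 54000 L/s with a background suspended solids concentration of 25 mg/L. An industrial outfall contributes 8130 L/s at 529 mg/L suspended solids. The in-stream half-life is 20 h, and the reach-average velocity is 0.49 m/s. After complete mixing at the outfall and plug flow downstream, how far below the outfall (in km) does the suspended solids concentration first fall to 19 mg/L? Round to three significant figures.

79.7 km

Conservation of mass: C = (54000·25.00 + 8130·529.0) / 62130 = 5651000/62130 = 90.95 mg/L.
Half-life 20 h → k = ln 2 / 20 = 0.03466 h⁻¹ = 0.8318 d⁻¹.
Set 90.95·exp(−k·t) = 19 → t = ln(90.95/19)/k = 162700 s = 45.18 h.
Distance = v·t = 0.49·162700 = 79700 m = 79.70 km.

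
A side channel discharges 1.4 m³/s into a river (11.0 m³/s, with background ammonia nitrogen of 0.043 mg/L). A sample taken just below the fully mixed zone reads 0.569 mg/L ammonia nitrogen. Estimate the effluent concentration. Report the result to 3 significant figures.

4.70 mg/L

Mass balance: 11.00·0.04300 + 1.400·Cₑ = 12.40·0.5690
→ Cₑ = (12.40·0.5690 − 11.00·0.04300) / 1.400 = 4.702 mg/L.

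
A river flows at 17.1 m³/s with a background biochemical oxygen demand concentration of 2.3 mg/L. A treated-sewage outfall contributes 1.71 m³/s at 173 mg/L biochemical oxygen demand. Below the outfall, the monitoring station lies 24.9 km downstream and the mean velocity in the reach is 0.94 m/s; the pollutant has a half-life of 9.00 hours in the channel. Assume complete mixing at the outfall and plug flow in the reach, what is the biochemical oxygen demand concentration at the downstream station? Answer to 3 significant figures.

Mass balance: C = (17.10·2.300 + 1.710·173.0) / 18.81 = 335.2/18.81 = 17.82 mg/L.
Travel time t = 24.9·1000 / 0.94 = 26490 s = 7.358 h.
Half-life 9.00 h → k = ln 2 / 9.00 = 0.07702 h⁻¹ = 1.848 d⁻¹.
Applying C = C₀e^(−kt): 17.82 × 0.5674 = 10.11 mg/L.

10.1 mg/L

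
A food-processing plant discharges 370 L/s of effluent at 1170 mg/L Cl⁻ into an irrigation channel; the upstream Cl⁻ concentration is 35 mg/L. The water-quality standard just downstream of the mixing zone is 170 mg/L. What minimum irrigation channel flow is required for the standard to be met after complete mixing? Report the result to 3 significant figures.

Set C_mix = 170: (Q·35.00 + 370.0·1170) / (Q + 370.0) = 170
→ Q = 370.0·(1170 − 170)/(170 − 35.00) = 2741 L/s.

2740 L/s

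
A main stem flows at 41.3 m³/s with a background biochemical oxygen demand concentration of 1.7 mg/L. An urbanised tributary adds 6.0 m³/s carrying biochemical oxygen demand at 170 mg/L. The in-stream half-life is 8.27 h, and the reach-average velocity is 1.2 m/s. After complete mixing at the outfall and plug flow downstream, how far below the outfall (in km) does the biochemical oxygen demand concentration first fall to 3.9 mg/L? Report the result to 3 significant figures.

Mixed concentration C = ΣQC/ΣQ = (41.30·1.700 + 6.000·170.0) / 47.30 = 1090/47.30 = 23.05 mg/L.
Half-life 8.27 h → k = ln 2 / 8.27 = 0.08381 h⁻¹ = 2.012 d⁻¹.
Set 23.05·exp(−k·t) = 3.9 → t = ln(23.05/3.9)/k = 76310 s = 21.20 h.
Distance = v·t = 1.2·76310 = 91570 m = 91.57 km.

91.6 km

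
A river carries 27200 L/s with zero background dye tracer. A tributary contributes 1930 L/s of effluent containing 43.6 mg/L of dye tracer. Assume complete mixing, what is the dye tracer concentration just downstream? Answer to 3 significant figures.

2.89 mg/L

Conservation of mass: C = (27200·0 + 1930·43.60) / 29130 = 84150/29130 = 2.889 mg/L.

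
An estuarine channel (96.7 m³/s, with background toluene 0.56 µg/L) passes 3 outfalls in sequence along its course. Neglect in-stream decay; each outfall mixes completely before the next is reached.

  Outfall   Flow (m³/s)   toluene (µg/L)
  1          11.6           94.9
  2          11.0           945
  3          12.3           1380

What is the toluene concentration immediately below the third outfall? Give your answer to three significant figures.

Outfall 1: combined Q = 108.3 m³/s; C = (96.70·0.5600 + 11.60·94.90)/108.3 = 10.66 µg/L.
Outfall 2: combined Q = 119.3 m³/s; C = (108.3·10.66 + 11.00·945.0)/119.3 = 96.81 µg/L.
Outfall 3: combined Q = 131.6 m³/s; C = (119.3·96.81 + 12.30·1380)/131.6 = 216.7 µg/L.

217 µg/L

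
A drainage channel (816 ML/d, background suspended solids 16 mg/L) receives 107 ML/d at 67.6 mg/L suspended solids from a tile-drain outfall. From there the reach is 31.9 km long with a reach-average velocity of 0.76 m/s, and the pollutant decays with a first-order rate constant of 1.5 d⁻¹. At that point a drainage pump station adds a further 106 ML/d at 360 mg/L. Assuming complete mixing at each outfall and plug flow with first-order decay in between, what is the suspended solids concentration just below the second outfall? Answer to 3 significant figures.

46.6 mg/L

Conservation of mass: C = (816.0·16.00 + 107.0·67.60) / 923.0 = 20290/923.0 = 21.98 mg/L; combined flow 923.0 ML/d.
Travel time t = 31.9·1000 / 0.76 = 41970 s = 11.66 h.
First-order decay: C = 21.98·exp(−k·t) = 21.98·0.4825 = 10.61 mg/L.
At the second outfall, C = (923.0·10.61 + 106.0·360.0) / (923.0 + 106.0) = 46.60 mg/L.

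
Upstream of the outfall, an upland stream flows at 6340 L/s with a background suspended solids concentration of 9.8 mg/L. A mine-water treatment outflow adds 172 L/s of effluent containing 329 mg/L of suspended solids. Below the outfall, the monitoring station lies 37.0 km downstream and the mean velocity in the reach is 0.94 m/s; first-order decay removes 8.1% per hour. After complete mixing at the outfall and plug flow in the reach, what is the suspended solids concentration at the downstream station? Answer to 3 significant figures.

7.24 mg/L

Conservation of mass: C = (6340·9.800 + 172.0·329.0) / 6512 = 118700/6512 = 18.23 mg/L.
Travel time t = 37.0·1000 / 0.94 = 39360 s = 10.93 h.
8.1%/h lost → k = −ln(1 − 0.081) = 0.08447 h⁻¹.
Decay over the reach: 18.23·exp(−kt) = 18.23·0.3971 = 7.239 mg/L.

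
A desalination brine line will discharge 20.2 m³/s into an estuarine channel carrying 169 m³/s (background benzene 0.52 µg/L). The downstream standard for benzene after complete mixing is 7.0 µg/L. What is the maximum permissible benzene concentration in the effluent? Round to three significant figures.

61.2 µg/L

At the limit, (Qr·Cr + Qe·Cₑ)/(Qr + Qe) = 7.0:
Cₑ = (189.2·7.0 − 169.0·0.5200) / 20.20 = 61.21 µg/L.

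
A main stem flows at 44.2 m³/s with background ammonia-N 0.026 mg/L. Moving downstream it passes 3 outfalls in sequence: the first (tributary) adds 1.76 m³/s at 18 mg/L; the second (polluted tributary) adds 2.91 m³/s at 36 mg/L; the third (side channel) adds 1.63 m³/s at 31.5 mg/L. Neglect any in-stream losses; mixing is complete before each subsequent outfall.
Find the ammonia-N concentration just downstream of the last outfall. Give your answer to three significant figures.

3.74 mg/L

Outfall 1: combined Q = 45.96 m³/s; C = (44.20·0.02600 + 1.760·18.00)/45.96 = 0.7143 mg/L.
Outfall 2: combined Q = 48.87 m³/s; C = (45.96·0.7143 + 2.910·36.00)/48.87 = 2.815 mg/L.
Outfall 3: combined Q = 50.50 m³/s; C = (48.87·2.815 + 1.630·31.50)/50.50 = 3.741 mg/L.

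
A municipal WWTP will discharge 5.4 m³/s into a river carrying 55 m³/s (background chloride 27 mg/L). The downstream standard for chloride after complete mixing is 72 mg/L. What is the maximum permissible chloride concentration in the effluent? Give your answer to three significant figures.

530 mg/L

At the limit, (Qr·Cr + Qe·Cₑ)/(Qr + Qe) = 72:
Cₑ = (60.40·72 − 55.00·27.00) / 5.400 = 530.3 mg/L.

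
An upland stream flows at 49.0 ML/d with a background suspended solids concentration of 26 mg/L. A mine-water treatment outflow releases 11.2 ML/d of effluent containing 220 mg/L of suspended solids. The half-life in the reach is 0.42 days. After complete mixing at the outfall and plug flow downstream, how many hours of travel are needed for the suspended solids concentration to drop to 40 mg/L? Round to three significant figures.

Conservation of mass: C = (49.00·26.00 + 11.20·220.0) / 60.20 = 3738/60.20 = 62.09 mg/L.
Half-life 0.42 d → k = ln 2 / 0.42 = 1.650 d⁻¹.
62.09·exp(−k·t) = 40 → t = ln(62.09/40)/k = 23020 s = 6.395 h.

6.40 h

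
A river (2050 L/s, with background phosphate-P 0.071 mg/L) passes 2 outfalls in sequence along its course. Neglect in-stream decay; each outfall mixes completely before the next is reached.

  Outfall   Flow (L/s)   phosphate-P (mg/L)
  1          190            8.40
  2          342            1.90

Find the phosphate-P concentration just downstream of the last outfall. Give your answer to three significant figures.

Outfall 1: combined Q = 2240 L/s; C = (2050·0.07100 + 190.0·8.400)/2240 = 0.7775 mg/L.
Outfall 2: combined Q = 2582 L/s; C = (2240·0.7775 + 342.0·1.900)/2582 = 0.9262 mg/L.

0.926 mg/L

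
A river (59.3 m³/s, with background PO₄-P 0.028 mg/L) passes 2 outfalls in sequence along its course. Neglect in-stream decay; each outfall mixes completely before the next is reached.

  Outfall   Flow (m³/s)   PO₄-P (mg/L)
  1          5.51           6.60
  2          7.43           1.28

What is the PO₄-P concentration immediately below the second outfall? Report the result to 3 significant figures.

0.658 mg/L

Outfall 1: combined Q = 64.81 m³/s; C = (59.30·0.02800 + 5.510·6.600)/64.81 = 0.5867 mg/L.
Outfall 2: combined Q = 72.24 m³/s; C = (64.81·0.5867 + 7.430·1.280)/72.24 = 0.6580 mg/L.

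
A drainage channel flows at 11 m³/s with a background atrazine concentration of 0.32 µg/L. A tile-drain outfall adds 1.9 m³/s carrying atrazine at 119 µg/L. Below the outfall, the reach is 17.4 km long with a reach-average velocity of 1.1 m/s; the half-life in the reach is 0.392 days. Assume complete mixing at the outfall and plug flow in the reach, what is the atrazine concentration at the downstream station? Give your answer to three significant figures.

12.9 µg/L

Mixed concentration C = ΣQC/ΣQ = (11.00·0.3200 + 1.900·119.0) / 12.90 = 229.6/12.90 = 17.80 µg/L.
Travel time t = 17.4·1000 / 1.1 = 15820 s = 4.394 h.
Half-life 0.392 d → k = ln 2 / 0.392 = 1.768 d⁻¹.
Decay over the reach: 17.80·exp(−kt) = 17.80·0.7234 = 12.88 µg/L.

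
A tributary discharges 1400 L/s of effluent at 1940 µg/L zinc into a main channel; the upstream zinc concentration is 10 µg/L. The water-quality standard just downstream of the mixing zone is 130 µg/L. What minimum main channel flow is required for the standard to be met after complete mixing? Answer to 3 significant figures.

Set C_mix = 130: (Q·10.00 + 1400·1940) / (Q + 1400) = 130
→ Q = 1400·(1940 − 130)/(130 − 10.00) = 21120 L/s.

21100 L/s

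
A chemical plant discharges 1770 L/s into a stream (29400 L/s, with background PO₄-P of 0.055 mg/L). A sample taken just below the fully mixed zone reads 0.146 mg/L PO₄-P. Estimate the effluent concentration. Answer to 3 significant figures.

1.66 mg/L

Mass balance: 29400·0.05500 + 1770·Cₑ = 31170·0.1460
→ Cₑ = (31170·0.1460 − 29400·0.05500) / 1770 = 1.658 mg/L.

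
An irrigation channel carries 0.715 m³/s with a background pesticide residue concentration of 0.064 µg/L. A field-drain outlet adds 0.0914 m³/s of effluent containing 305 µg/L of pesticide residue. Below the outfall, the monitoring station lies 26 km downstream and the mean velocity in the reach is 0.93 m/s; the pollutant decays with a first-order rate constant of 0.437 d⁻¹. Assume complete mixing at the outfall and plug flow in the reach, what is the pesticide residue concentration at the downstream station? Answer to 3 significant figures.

30.1 µg/L

Conservation of mass: C = (0.7150·0.06400 + 0.09140·305.0) / 0.8064 = 27.92/0.8064 = 34.63 µg/L.
Travel time t = 26·1000 / 0.93 = 27960 s = 7.766 h.
After decay, C = 34.63 × e^(−kt) = 34.63 × 0.8681 = 30.06 µg/L.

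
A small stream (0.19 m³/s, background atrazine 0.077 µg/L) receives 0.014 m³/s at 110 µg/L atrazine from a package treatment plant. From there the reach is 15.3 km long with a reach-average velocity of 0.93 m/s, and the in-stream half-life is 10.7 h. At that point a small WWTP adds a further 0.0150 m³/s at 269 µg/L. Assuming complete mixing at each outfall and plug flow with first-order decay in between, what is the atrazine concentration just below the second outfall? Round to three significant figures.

Mixed concentration C = ΣQC/ΣQ = (0.1900·0.07700 + 0.01400·110.0) / 0.2040 = 1.555/0.2040 = 7.621 µg/L; combined flow 0.2040 m³/s.
Travel time t = 15.3·1000 / 0.93 = 16450 s = 4.570 h.
Half-life 10.7 h → k = ln 2 / 10.7 = 0.06478 h⁻¹ = 1.555 d⁻¹.
Applying C = C₀e^(−kt): 7.621 × 0.7438 = 5.668 µg/L.
At the second outfall, C = (0.2040·5.668 + 0.01500·269.0) / (0.2040 + 0.01500) = 23.70 µg/L.

23.7 µg/L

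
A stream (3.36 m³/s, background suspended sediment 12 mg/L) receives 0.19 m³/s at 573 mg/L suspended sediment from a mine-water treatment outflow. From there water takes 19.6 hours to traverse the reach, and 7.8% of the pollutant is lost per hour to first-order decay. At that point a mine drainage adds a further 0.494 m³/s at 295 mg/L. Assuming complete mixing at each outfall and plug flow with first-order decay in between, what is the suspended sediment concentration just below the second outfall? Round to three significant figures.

Mass balance: C = (3.360·12.00 + 0.1900·573.0) / 3.550 = 149.2/3.550 = 42.03 mg/L; combined flow 3.550 m³/s.
7.8%/h lost → k = −ln(1 − 0.078) = 0.08121 h⁻¹.
First-order decay: C = 42.03·exp(−k·t) = 42.03·0.2036 = 8.555 mg/L.
Second outfall: C = (3.550·8.555 + 0.4940·295.0)/4.044 = 43.55 mg/L.

43.5 mg/L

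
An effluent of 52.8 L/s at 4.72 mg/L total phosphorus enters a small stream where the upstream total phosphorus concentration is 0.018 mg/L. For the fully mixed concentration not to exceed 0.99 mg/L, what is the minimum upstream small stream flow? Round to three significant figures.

Set C_mix = 0.99: (Q·0.01800 + 52.80·4.720) / (Q + 52.80) = 0.99
→ Q = 52.80·(4.720 − 0.99)/(0.99 − 0.01800) = 202.6 L/s.

203 L/s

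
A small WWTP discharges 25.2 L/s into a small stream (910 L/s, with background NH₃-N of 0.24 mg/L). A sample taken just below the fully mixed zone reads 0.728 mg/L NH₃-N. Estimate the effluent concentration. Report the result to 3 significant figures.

Mass balance: 910.0·0.2400 + 25.20·Cₑ = 935.2·0.7280
→ Cₑ = (935.2·0.7280 − 910.0·0.2400) / 25.20 = 18.35 mg/L.

18.4 mg/L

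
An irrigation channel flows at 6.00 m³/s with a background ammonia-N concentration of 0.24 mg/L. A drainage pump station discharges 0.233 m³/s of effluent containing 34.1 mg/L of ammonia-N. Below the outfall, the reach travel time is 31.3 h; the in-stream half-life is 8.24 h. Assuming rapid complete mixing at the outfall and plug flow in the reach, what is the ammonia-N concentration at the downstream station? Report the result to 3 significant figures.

0.108 mg/L

After mixing, C = (6.000·0.2400 + 0.2330·34.10) / 6.233 = 9.385/6.233 = 1.506 mg/L.
Half-life 8.24 h → k = ln 2 / 8.24 = 0.08412 h⁻¹ = 2.019 d⁻¹.
Decay over the reach: 1.506·exp(−kt) = 1.506·0.07187 = 0.1082 mg/L.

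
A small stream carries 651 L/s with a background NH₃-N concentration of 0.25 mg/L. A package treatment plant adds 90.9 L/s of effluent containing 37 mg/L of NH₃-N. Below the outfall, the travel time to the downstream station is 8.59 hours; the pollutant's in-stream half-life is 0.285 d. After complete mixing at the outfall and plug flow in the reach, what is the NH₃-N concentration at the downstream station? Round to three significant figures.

Flow-weighted average: C = (651.0·0.2500 + 90.90·37.00) / 741.9 = 3526/741.9 = 4.753 mg/L.
Half-life 0.285 d → k = ln 2 / 0.285 = 2.432 d⁻¹.
First-order decay: C = 4.753·exp(−k·t) = 4.753·0.4187 = 1.990 mg/L.

1.99 mg/L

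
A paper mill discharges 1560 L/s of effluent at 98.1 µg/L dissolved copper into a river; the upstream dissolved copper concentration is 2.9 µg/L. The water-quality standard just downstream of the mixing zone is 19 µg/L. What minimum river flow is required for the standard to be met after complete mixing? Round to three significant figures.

Set C_mix = 19: (Q·2.900 + 1560·98.10) / (Q + 1560) = 19
→ Q = 1560·(98.10 − 19)/(19 − 2.900) = 7664 L/s.

7660 L/s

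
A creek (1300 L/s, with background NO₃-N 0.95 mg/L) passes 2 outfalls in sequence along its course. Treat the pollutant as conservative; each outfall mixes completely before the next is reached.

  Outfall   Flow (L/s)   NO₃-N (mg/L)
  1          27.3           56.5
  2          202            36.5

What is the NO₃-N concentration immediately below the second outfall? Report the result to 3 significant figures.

6.64 mg/L

Below outfall 1: Q → 1327 L/s, C = (1300·0.9500 + 27.30·56.50)/1327 = 2.093 mg/L.
Below outfall 2: Q → 1529 L/s, C = (1327·2.093 + 202.0·36.50)/1529 = 6.637 mg/L.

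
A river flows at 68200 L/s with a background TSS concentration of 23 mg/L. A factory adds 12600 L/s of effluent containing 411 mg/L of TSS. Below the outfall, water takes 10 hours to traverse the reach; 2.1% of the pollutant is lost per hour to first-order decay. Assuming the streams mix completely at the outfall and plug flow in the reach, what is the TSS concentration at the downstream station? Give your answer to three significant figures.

After mixing, C = (68200·23.00 + 12600·411.0) / 80800 = 6747000/80800 = 83.50 mg/L.
2.1%/h lost → k = −ln(1 − 0.021) = 0.02122 h⁻¹.
Decay over the reach: 83.50·exp(−kt) = 83.50·0.8088 = 67.54 mg/L.

67.5 mg/L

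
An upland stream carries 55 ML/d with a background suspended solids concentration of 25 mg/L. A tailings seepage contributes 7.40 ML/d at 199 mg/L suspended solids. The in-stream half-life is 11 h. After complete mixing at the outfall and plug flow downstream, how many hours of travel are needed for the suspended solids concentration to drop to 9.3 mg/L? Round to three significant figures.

Mass balance: C = (55.00·25.00 + 7.400·199.0) / 62.40 = 2848/62.40 = 45.63 mg/L.
Half-life 11 h → k = ln 2 / 11 = 0.06301 h⁻¹ = 1.512 d⁻¹.
45.63·exp(−k·t) = 9.3 → t = ln(45.63/9.3)/k = 90880 s = 25.24 h.

25.2 h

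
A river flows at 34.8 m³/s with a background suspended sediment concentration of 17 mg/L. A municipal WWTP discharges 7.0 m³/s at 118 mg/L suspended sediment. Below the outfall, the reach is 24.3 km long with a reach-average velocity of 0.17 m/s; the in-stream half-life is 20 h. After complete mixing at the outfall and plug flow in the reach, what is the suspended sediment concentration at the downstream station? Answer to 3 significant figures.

Mass balance: C = (34.80·17.00 + 7.000·118.0) / 41.80 = 1418/41.80 = 33.91 mg/L.
Travel time t = 24.3·1000 / 0.17 = 142900 s = 39.71 h.
Half-life 20 h → k = ln 2 / 20 = 0.03466 h⁻¹ = 0.8318 d⁻¹.
Decay over the reach: 33.91·exp(−kt) = 33.91·0.2526 = 8.565 mg/L.

8.57 mg/L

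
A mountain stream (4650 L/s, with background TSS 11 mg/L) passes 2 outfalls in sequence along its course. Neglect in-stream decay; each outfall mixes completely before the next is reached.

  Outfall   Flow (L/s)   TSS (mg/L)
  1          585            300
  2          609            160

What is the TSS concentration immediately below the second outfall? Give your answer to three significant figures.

55.5 mg/L

After outfall 1: Q = 4650 + 585.0 = 5235 L/s; C = (4650·11.00 + 585.0·300.0)/5235 = 43.30 mg/L.
After outfall 2: Q = 5235 + 609.0 = 5844 L/s; C = (5235·43.30 + 609.0·160.0)/5844 = 55.46 mg/L.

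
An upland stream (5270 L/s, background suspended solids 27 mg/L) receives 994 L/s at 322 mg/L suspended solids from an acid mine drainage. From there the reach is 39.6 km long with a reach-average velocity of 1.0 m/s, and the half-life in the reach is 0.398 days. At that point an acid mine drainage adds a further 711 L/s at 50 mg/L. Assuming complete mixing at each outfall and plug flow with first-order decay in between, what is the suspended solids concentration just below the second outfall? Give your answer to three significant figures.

Conservation of mass: C = (5270·27.00 + 994.0·322.0) / 6264 = 462400/6264 = 73.81 mg/L; combined flow 6264 L/s.
Travel time t = 39.6·1000 / 1.0 = 39600 s = 11.00 h.
Half-life 0.398 d → k = ln 2 / 0.398 = 1.742 d⁻¹.
After decay, C = 73.81 × e^(−kt) = 73.81 × 0.4501 = 33.22 mg/L.
Second outfall: C = (6264·33.22 + 711.0·50.00)/6975 = 34.93 mg/L.

34.9 mg/L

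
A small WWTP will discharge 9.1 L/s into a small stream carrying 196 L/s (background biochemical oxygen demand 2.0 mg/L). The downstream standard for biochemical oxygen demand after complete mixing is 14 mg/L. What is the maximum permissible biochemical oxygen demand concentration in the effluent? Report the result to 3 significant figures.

272 mg/L

At the limit, (Qr·Cr + Qe·Cₑ)/(Qr + Qe) = 14:
Cₑ = (205.1·14 − 196.0·2.000) / 9.100 = 272.5 mg/L.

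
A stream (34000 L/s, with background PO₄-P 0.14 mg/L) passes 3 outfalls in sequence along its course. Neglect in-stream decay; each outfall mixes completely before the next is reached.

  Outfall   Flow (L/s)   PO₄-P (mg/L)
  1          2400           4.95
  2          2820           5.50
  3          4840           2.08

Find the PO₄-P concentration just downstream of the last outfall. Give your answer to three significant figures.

0.958 mg/L

Outfall 1: combined Q = 36400 L/s; C = (34000·0.1400 + 2400·4.950)/36400 = 0.4571 mg/L.
Outfall 2: combined Q = 39220 L/s; C = (36400·0.4571 + 2820·5.500)/39220 = 0.8197 mg/L.
Outfall 3: combined Q = 44060 L/s; C = (39220·0.8197 + 4840·2.080)/44060 = 0.9582 mg/L.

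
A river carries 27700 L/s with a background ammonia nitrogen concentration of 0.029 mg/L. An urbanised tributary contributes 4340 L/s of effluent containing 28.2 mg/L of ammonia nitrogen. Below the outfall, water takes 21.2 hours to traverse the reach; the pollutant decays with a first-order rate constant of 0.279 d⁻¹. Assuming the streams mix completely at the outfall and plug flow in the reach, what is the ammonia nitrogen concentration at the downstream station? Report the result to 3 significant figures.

Mixed concentration C = ΣQC/ΣQ = (27700·0.02900 + 4340·28.20) / 32040 = 123200/32040 = 3.845 mg/L.
First-order decay: C = 3.845·exp(−k·t) = 3.845·0.7816 = 3.005 mg/L.

3.01 mg/L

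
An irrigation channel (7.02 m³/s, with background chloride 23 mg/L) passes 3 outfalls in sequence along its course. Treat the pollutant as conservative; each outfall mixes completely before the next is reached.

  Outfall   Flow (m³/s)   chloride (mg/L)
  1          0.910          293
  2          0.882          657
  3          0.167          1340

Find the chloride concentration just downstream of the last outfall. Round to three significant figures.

137 mg/L

After outfall 1: Q = 7.020 + 0.9100 = 7.930 m³/s; C = (7.020·23.00 + 0.9100·293.0)/7.930 = 53.98 mg/L.
After outfall 2: Q = 7.930 + 0.8820 = 8.812 m³/s; C = (7.930·53.98 + 0.8820·657.0)/8.812 = 114.3 mg/L.
After outfall 3: Q = 8.812 + 0.1670 = 8.979 m³/s; C = (8.812·114.3 + 0.1670·1340)/8.979 = 137.1 mg/L.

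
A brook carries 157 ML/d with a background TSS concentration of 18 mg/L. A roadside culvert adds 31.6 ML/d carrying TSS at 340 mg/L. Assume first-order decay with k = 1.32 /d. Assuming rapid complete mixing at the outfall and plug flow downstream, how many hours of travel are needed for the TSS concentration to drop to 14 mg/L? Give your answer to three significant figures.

29.8 h

Conservation of mass: C = (157.0·18.00 + 31.60·340.0) / 188.6 = 13570/188.6 = 71.95 mg/L.
71.95·exp(−k·t) = 14 → t = ln(71.95/14)/k = 107100 s = 29.76 h.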